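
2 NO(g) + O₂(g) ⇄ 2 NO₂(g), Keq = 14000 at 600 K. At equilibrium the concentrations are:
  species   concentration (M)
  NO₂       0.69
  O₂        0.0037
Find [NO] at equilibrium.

At equilibrium, Keq = [NO₂]² / ([NO]²·[O₂]) = 14000.
(0.69)² / (([NO])²·(0.0037)) = 14000
[NO]² = 0.00919 ⇒ [NO] = 0.096 M

[NO] = 0.096 M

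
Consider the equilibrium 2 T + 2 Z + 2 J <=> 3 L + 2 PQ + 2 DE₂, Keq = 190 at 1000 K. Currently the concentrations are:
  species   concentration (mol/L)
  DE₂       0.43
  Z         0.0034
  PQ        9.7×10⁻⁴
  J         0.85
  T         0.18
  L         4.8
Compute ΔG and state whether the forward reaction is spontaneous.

ΔG = -8.17 kJ/mol; the forward reaction is spontaneous

Q = [L]³·[PQ]²·[DE₂]² / ([T]²·[Z]²·[J]²) = (4.8)³·(9.7×10⁻⁴)²·(0.43)² / ((0.18)²·(0.0034)²·(0.85)²) = 71.1
ΔG = RT ln(Q/Keq) = (8.314 J mol⁻¹ K⁻¹)(1000 K) × ln(71.1/190)
   = (8.314 kJ/mol)(-0.9829) = -8.17 kJ/mol
ΔG < 0, so the forward reaction is spontaneous (proceeds forward).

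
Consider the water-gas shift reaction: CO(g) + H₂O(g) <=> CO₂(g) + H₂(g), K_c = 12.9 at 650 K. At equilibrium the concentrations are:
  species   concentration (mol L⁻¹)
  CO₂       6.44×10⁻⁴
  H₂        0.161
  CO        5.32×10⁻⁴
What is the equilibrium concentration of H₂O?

At equilibrium, K_c = [CO₂]·[H₂] / ([CO]·[H₂O]) = 12.9.
(6.44×10⁻⁴)·(0.161) / ((5.32×10⁻⁴)·([H₂O])) = 12.9
[H₂O] = 0.0151 mol L⁻¹

[H₂O] = 0.0151 mol L⁻¹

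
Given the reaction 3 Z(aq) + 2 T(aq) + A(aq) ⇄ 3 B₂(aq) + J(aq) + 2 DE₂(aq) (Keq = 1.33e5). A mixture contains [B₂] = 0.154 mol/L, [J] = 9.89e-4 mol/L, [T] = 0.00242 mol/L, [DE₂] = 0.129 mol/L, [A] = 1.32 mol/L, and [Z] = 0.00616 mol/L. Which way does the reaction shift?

Q = [B₂]³·[J]·[DE₂]² / ([Z]³·[T]²·[A]) = (0.154)³·(9.89e-4)·(0.129)² / ((0.00616)³·(0.00242)²·(1.32)) = 33300
Q = 33300 < Keq = 1.33e5, so the forward reaction proceeds.

toward products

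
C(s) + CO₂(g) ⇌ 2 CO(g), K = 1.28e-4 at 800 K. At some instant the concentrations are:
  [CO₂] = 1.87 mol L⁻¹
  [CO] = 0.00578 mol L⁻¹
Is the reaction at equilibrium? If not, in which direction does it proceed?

(C is a pure solid — omitted from Q.)
Q = [CO]² / [CO₂] = (0.00578)² / (1.87) = 1.79e-5
Q = 1.79e-5 < K = 1.28e-4, so the forward reaction proceeds.

to the right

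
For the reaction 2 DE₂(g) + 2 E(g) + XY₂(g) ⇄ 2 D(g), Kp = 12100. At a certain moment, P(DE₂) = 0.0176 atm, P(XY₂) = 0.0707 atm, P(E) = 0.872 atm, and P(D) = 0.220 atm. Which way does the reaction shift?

Qp = P(D)² / (P(DE₂)²·P(E)²·P(XY₂)) = (0.220)² / ((0.0176)²·(0.872)²·(0.0707)) = 2910
Qp = 2910 < Kp = 12100, so the forward reaction proceeds.

toward products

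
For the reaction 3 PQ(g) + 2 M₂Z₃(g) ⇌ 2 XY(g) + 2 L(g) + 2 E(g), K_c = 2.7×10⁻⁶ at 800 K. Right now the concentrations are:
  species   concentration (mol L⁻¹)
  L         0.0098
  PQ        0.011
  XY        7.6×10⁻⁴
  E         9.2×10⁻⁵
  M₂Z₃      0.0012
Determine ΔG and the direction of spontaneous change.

Q_c = [XY]²·[L]²·[E]² / ([PQ]³·[M₂Z₃]²) = (7.6×10⁻⁴)²·(0.0098)²·(9.2×10⁻⁵)² / ((0.011)³·(0.0012)²) = 2.45×10⁻⁷
ΔG = RT ln(Q_c/K_c) = (8.314 J mol⁻¹ K⁻¹)(800 K) × ln(2.45×10⁻⁷/2.7×10⁻⁶)
   = (6.651 kJ/mol)(-2.400) = -16.0 kJ/mol
ΔG < 0, so the forward reaction is spontaneous (proceeds forward).

ΔG = -16.0 kJ/mol; the forward reaction is spontaneous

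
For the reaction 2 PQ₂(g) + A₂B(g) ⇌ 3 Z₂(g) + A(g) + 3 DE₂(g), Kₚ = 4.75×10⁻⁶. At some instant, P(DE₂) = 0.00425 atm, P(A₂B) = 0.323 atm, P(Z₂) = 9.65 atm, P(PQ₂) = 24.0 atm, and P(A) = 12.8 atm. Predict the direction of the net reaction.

at equilibrium

Qₚ = P(Z₂)³·P(A)·P(DE₂)³ / (P(PQ₂)²·P(A₂B)) = (9.65)³·(12.8)·(0.00425)³ / ((24.0)²·(0.323)) = 4.75×10⁻⁶
Qₚ = 4.75×10⁻⁶ = Kₚ, so the system is already at equilibrium.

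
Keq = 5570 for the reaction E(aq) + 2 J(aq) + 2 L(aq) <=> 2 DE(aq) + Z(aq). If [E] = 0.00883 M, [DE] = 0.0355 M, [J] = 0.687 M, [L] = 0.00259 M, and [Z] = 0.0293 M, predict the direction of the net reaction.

to the right

Q = [DE]²·[Z] / ([E]·[J]²·[L]²) = (0.0355)²·(0.0293) / ((0.00883)·(0.687)²·(0.00259)²) = 1320
Q = 1320 < Keq = 5570, so the forward reaction proceeds.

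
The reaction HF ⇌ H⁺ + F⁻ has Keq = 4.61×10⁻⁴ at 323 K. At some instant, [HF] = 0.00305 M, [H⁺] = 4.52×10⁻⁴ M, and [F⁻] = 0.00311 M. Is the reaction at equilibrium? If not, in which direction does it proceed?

neither direction; the system is at equilibrium

Q = [H⁺]·[F⁻] / [HF] = (4.52×10⁻⁴)·(0.00311) / (0.00305) = 4.61×10⁻⁴
Q = 4.61×10⁻⁴ = Keq, so the system is already at equilibrium.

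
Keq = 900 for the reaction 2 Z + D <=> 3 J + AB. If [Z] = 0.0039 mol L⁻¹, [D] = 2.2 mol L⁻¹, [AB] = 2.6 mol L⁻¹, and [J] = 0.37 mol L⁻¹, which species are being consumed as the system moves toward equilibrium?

J, AB (products)

Q = [J]³·[AB] / ([Z]²·[D]) = (0.37)³·(2.6) / ((0.0039)²·(2.2)) = 3900
Q = 3900 > Keq = 900: net reverse reaction.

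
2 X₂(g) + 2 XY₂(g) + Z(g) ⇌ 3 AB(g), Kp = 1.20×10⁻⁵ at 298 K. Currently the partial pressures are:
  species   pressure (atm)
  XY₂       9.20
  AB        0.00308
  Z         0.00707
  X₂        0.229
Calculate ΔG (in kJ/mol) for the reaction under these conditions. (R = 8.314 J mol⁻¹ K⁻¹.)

Qp = P(AB)³ / (P(X₂)²·P(XY₂)²·P(Z)) = (0.00308)³ / ((0.229)²·(9.20)²·(0.00707)) = 9.31×10⁻⁷
ΔG = RT ln(Qp/Kp) = (8.314 J mol⁻¹ K⁻¹)(298 K) × ln(9.31×10⁻⁷/1.20×10⁻⁵)
   = (2.478 kJ/mol)(-2.556) = -6.33 kJ/mol
ΔG < 0, so the forward reaction is spontaneous (proceeds forward).

ΔG = -6.33 kJ/mol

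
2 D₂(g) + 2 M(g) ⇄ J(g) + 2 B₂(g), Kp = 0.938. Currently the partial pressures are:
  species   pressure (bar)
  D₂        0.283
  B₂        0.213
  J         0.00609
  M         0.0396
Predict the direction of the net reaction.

Qp = P(J)·P(B₂)² / (P(D₂)²·P(M)²) = (0.00609)·(0.213)² / ((0.283)²·(0.0396)²) = 2.20
Qp = 2.20 > Kp = 0.938, so the reverse reaction proceeds.

toward reactants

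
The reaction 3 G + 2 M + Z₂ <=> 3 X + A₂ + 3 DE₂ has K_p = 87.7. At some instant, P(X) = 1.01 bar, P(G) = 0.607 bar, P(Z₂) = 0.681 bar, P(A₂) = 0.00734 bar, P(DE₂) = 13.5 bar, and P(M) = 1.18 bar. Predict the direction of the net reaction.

Q_p = P(X)³·P(A₂)·P(DE₂)³ / (P(G)³·P(M)²·P(Z₂)) = (1.01)³·(0.00734)·(13.5)³ / ((0.607)³·(1.18)²·(0.681)) = 87.7
Q_p = 87.7 = K_p, so the system is already at equilibrium.

neither direction; the system is at equilibrium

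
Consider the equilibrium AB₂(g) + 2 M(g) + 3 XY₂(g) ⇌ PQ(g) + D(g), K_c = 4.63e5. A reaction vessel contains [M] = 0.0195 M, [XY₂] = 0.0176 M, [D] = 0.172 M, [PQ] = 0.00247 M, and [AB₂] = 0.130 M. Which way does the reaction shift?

to the left

Q_c = [PQ]·[D] / ([AB₂]·[M]²·[XY₂]³) = (0.00247)·(0.172) / ((0.130)·(0.0195)²·(0.0176)³) = 1.58e6
Q_c = 1.58e6 > K_c = 4.63e5, so the reverse reaction proceeds.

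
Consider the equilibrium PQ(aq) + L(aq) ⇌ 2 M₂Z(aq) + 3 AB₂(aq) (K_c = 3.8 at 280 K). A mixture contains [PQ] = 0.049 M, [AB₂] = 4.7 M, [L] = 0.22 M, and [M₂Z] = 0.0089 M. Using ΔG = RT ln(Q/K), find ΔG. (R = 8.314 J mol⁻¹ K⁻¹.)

Q_c = [M₂Z]²·[AB₂]³ / ([PQ]·[L]) = (0.0089)²·(4.7)³ / ((0.049)·(0.22)) = 0.763
ΔG = RT ln(Q_c/K_c) = (8.314 J mol⁻¹ K⁻¹)(280 K) × ln(0.763/3.8)
   = (2.328 kJ/mol)(-1.605) = -3.74 kJ/mol
ΔG < 0, so the forward reaction is spontaneous (proceeds forward).

ΔG = -3.74 kJ/mol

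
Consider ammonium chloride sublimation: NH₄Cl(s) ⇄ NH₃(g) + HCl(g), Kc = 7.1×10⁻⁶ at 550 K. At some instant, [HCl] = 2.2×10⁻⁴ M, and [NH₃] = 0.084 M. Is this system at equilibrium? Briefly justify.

(NH₄Cl is a pure solid — omitted from Qc.)
Qc = [NH₃]·[HCl] = (0.084)·(2.2×10⁻⁴) = 1.8×10⁻⁵
Qc = 1.8×10⁻⁵ > Kc = 7.1×10⁻⁶: net reverse reaction.

no; Q > K, reaction proceeds in reverse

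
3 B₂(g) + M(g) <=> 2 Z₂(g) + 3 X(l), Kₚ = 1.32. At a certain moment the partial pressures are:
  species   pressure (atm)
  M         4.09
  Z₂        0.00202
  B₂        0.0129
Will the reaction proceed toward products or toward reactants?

(X is a pure liquid — omitted from Qₚ.)
Qₚ = P(Z₂)² / (P(B₂)³·P(M)) = (0.00202)² / ((0.0129)³·(4.09)) = 0.465
Qₚ = 0.465 < Kₚ = 1.32, so the forward reaction proceeds.

toward products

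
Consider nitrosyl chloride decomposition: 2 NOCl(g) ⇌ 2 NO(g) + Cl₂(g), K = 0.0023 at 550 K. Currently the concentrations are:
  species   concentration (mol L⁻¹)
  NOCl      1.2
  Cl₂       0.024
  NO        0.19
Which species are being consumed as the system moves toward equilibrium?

NOCl (reactants)

Q = [NO]²·[Cl₂] / [NOCl]² = (0.19)²·(0.024) / (1.2)² = 6.0×10⁻⁴
Q = 6.0×10⁻⁴ < K = 0.0023: net forward reaction.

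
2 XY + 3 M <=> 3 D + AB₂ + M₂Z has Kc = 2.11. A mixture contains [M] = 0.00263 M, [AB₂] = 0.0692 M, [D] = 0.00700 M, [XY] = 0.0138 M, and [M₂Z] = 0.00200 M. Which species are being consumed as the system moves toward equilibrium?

Qc = [D]³·[AB₂]·[M₂Z] / ([XY]²·[M]³) = (0.00700)³·(0.0692)·(0.00200) / ((0.0138)²·(0.00263)³) = 13.7
Qc = 13.7 > Kc = 2.11: net reverse reaction.

D, AB₂, M₂Z (products)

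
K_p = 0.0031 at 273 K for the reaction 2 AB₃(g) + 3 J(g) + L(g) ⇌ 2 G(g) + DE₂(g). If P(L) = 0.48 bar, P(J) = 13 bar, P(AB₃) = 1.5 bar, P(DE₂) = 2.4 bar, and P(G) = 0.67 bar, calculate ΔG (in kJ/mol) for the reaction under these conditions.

Q_p = P(G)²·P(DE₂) / (P(AB₃)²·P(J)³·P(L)) = (0.67)²·(2.4) / ((1.5)²·(13)³·(0.48)) = 4.54×10⁻⁴
ΔG = RT ln(Q_p/K_p) = (8.314 J mol⁻¹ K⁻¹)(273 K) × ln(4.54×10⁻⁴/0.0031)
   = (2.270 kJ/mol)(-1.921) = -4.36 kJ/mol
ΔG < 0, so the forward reaction is spontaneous (proceeds forward).

ΔG = -4.36 kJ/mol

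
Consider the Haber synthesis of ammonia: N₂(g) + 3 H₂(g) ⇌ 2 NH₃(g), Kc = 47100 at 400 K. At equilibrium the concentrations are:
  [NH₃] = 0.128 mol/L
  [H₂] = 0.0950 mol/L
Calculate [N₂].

At equilibrium, Kc = [NH₃]² / ([N₂]·[H₂]³) = 47100.
(0.128)² / (([N₂])·(0.0950)³) = 47100
[N₂] = 4.06×10⁻⁴ mol/L

[N₂] = 4.06×10⁻⁴ mol/L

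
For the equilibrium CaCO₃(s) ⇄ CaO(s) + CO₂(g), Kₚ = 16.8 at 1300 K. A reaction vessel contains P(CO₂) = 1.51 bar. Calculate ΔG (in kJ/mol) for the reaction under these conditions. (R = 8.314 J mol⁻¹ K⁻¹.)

ΔG = -26.0 kJ/mol

(CaCO₃, CaO are pure solids — omitted from Qₚ.)
Qₚ = P(CO₂) = 1.51
ΔG = RT ln(Qₚ/Kₚ) = (8.314 J mol⁻¹ K⁻¹)(1300 K) × ln(1.51/16.8)
   = (10.81 kJ/mol)(-2.409) = -26.0 kJ/mol
ΔG < 0, so the forward reaction is spontaneous (proceeds forward).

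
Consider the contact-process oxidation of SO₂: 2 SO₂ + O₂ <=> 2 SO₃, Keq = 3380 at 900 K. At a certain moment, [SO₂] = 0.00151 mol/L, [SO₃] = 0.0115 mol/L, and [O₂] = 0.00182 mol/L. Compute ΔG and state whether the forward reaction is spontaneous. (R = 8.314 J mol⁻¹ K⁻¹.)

Q = [SO₃]² / ([SO₂]²·[O₂]) = (0.0115)² / ((0.00151)²·(0.00182)) = 31900
ΔG = RT ln(Q/Keq) = (8.314 J mol⁻¹ K⁻¹)(900 K) × ln(31900/3380)
   = (7.483 kJ/mol)(2.245) = 16.8 kJ/mol
ΔG > 0, so the forward reaction is non-spontaneous (proceeds in reverse).

ΔG = 16.8 kJ/mol; the forward reaction is non-spontaneous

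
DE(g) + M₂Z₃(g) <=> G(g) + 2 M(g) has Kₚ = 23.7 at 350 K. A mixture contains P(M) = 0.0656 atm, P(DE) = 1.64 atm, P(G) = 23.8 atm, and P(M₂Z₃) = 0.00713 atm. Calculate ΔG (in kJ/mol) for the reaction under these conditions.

ΔG = -2.90 kJ/mol

Qₚ = P(G)·P(M)² / (P(DE)·P(M₂Z₃)) = (23.8)·(0.0656)² / ((1.64)·(0.00713)) = 8.76
ΔG = RT ln(Qₚ/Kₚ) = (8.314 J mol⁻¹ K⁻¹)(350 K) × ln(8.76/23.7)
   = (2.910 kJ/mol)(-0.9953) = -2.90 kJ/mol
ΔG < 0, so the forward reaction is spontaneous (proceeds forward).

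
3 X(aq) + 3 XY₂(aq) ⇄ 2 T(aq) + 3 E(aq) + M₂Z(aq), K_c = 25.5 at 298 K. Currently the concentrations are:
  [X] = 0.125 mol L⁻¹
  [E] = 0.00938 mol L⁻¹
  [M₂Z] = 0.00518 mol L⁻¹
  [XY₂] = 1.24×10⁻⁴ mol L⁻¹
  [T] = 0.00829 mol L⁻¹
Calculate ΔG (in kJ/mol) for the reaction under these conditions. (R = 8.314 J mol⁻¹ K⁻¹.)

ΔG = 2.80 kJ/mol

Q_c = [T]²·[E]³·[M₂Z] / ([X]³·[XY₂]³) = (0.00829)²·(0.00938)³·(0.00518) / ((0.125)³·(1.24×10⁻⁴)³) = 78.9
ΔG = RT ln(Q_c/K_c) = (8.314 J mol⁻¹ K⁻¹)(298 K) × ln(78.9/25.5)
   = (2.478 kJ/mol)(1.130) = 2.80 kJ/mol
ΔG > 0, so the forward reaction is non-spontaneous (proceeds in reverse).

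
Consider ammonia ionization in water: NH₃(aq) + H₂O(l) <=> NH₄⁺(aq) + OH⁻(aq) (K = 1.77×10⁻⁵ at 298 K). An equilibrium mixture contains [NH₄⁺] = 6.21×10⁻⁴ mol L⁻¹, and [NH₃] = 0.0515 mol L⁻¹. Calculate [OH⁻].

[OH⁻] = 0.00147 mol L⁻¹

(H₂O is a pure liquid — omitted from K.)
At equilibrium, K = [NH₄⁺]·[OH⁻] / [NH₃] = 1.77×10⁻⁵.
(6.21×10⁻⁴)·([OH⁻]) / (0.0515) = 1.77×10⁻⁵
[OH⁻] = 0.00147 mol L⁻¹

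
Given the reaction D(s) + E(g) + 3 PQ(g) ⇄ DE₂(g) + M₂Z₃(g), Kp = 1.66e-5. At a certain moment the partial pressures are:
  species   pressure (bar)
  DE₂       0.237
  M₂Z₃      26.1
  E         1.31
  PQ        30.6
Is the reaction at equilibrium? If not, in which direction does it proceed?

(D is a pure solid — omitted from Qp.)
Qp = P(DE₂)·P(M₂Z₃) / (P(E)·P(PQ)³) = (0.237)·(26.1) / ((1.31)·(30.6)³) = 1.65e-4
Qp = 1.65e-4 > Kp = 1.66e-5, so the reverse reaction proceeds.

to the left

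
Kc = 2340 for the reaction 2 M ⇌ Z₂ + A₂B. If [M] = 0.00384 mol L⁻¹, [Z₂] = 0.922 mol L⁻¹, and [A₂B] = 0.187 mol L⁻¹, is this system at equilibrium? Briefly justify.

no; Q > K, reaction proceeds in reverse

Qc = [Z₂]·[A₂B] / [M]² = (0.922)·(0.187) / (0.00384)² = 11700
Qc = 11700 > Kc = 2340: net reverse reaction.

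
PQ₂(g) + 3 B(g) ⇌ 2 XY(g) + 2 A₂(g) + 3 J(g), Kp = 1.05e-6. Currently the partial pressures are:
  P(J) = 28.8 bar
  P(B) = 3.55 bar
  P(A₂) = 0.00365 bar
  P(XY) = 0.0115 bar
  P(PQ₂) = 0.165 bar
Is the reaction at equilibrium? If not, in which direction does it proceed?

reverse (toward reactants)

Qp = P(XY)²·P(A₂)²·P(J)³ / (P(PQ₂)·P(B)³) = (0.0115)²·(0.00365)²·(28.8)³ / ((0.165)·(3.55)³) = 5.70e-6
Qp = 5.70e-6 > Kp = 1.05e-6, so the reverse reaction proceeds.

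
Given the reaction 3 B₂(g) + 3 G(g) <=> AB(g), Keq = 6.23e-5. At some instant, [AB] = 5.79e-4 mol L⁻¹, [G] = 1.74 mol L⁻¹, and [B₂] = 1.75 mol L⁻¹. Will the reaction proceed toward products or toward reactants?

forward (toward products)

Q = [AB] / ([B₂]³·[G]³) = (5.79e-4) / ((1.75)³·(1.74)³) = 2.05e-5
Q = 2.05e-5 < Keq = 6.23e-5, so the forward reaction proceeds.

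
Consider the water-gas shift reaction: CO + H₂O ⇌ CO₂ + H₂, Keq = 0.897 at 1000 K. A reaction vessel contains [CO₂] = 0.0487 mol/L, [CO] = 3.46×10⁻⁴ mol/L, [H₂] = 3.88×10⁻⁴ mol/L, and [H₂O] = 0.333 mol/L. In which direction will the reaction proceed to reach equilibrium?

toward products

Q = [CO₂]·[H₂] / ([CO]·[H₂O]) = (0.0487)·(3.88×10⁻⁴) / ((3.46×10⁻⁴)·(0.333)) = 0.164
Q = 0.164 < Keq = 0.897, so the forward reaction proceeds.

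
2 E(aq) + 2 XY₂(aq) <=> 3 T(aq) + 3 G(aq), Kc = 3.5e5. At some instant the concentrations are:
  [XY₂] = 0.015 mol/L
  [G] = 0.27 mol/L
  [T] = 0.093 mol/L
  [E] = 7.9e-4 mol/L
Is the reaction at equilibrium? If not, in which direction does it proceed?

Qc = [T]³·[G]³ / ([E]²·[XY₂]²) = (0.093)³·(0.27)³ / ((7.9e-4)²·(0.015)²) = 1.1e5
Qc = 1.1e5 < Kc = 3.5e5, so the forward reaction proceeds.

to the right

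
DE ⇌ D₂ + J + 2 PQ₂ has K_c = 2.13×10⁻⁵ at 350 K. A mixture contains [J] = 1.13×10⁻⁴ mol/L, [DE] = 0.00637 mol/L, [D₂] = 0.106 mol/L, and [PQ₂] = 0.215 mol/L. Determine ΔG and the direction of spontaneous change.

ΔG = 4.09 kJ/mol; the forward reaction is non-spontaneous

Q_c = [D₂]·[J]·[PQ₂]² / [DE] = (0.106)·(1.13×10⁻⁴)·(0.215)² / (0.00637) = 8.69×10⁻⁵
ΔG = RT ln(Q_c/K_c) = (8.314 J mol⁻¹ K⁻¹)(350 K) × ln(8.69×10⁻⁵/2.13×10⁻⁵)
   = (2.910 kJ/mol)(1.406) = 4.09 kJ/mol
ΔG > 0, so the forward reaction is non-spontaneous (proceeds in reverse).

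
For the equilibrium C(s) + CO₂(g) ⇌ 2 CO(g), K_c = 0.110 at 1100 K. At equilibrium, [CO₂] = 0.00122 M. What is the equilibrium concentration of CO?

(C is a pure solid — omitted from K_c.)
At equilibrium, K_c = [CO]² / [CO₂] = 0.110.
([CO])² / (0.00122) = 0.110
[CO]² = 1.34×10⁻⁴ ⇒ [CO] = 0.0116 M

[CO] = 0.0116 M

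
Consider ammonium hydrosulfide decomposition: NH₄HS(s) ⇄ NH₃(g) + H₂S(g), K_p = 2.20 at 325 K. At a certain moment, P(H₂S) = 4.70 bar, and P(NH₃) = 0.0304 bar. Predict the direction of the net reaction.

forward (toward products)

(NH₄HS is a pure solid — omitted from Q_p.)
Q_p = P(NH₃)·P(H₂S) = (0.0304)·(4.70) = 0.143
Q_p = 0.143 < K_p = 2.20, so the forward reaction proceeds.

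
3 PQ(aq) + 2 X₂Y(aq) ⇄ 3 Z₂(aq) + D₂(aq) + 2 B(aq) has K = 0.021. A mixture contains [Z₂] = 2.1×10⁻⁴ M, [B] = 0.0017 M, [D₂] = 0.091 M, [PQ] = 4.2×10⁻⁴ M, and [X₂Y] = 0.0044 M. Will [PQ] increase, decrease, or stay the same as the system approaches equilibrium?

decrease

Q = [Z₂]³·[D₂]·[B]² / ([PQ]³·[X₂Y]²) = (2.1×10⁻⁴)³·(0.091)·(0.0017)² / ((4.2×10⁻⁴)³·(0.0044)²) = 0.0017
Q = 0.0017 < K = 0.021: net forward reaction.
PQ is a reactant, so it decreases.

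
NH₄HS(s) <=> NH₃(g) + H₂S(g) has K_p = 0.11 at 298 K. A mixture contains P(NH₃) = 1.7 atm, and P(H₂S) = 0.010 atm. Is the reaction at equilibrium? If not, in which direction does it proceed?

in the forward direction

(NH₄HS is a pure solid — omitted from Q_p.)
Q_p = P(NH₃)·P(H₂S) = (1.7)·(0.010) = 0.017
Q_p = 0.017 < K_p = 0.11, so the forward reaction proceeds.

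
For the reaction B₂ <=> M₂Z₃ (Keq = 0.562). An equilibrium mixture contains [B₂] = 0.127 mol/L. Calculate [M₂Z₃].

[M₂Z₃] = 0.0714 mol/L

At equilibrium, Keq = [M₂Z₃] / [B₂] = 0.562.
([M₂Z₃]) / (0.127) = 0.562
[M₂Z₃] = 0.0714 mol/L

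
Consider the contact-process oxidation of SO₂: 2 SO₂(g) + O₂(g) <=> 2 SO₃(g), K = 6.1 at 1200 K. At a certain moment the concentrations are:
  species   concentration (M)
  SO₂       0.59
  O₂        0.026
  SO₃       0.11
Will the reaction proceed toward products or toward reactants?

Q = [SO₃]² / ([SO₂]²·[O₂]) = (0.11)² / ((0.59)²·(0.026)) = 1.3
Q = 1.3 < K = 6.1, so the forward reaction proceeds.

toward products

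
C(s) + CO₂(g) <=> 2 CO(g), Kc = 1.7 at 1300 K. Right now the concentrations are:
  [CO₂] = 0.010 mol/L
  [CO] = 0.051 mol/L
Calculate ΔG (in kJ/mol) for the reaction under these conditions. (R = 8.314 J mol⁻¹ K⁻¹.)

ΔG = -20.3 kJ/mol

(C is a pure solid — omitted from Qc.)
Qc = [CO]² / [CO₂] = (0.051)² / (0.010) = 0.260
ΔG = RT ln(Qc/Kc) = (8.314 J mol⁻¹ K⁻¹)(1300 K) × ln(0.260/1.7)
   = (10.81 kJ/mol)(-1.878) = -20.3 kJ/mol
ΔG < 0, so the forward reaction is spontaneous (proceeds forward).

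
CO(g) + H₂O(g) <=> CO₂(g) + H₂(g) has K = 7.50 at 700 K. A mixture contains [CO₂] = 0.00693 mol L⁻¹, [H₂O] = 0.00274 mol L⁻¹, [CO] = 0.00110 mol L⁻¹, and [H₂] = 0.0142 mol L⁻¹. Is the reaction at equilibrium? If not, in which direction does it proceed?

to the left

Q = [CO₂]·[H₂] / ([CO]·[H₂O]) = (0.00693)·(0.0142) / ((0.00110)·(0.00274)) = 32.6
Q = 32.6 > K = 7.50, so the reverse reaction proceeds.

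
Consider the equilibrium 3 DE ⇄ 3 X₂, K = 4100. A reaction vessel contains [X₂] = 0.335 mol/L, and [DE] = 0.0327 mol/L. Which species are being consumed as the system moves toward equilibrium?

DE (reactants)

Q = [X₂]³ / [DE]³ = (0.335)³ / (0.0327)³ = 1080
Q = 1080 < K = 4100: net forward reaction.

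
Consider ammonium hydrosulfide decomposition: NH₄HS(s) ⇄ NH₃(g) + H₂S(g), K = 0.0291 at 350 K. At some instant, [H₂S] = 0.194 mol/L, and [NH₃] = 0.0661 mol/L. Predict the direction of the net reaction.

(NH₄HS is a pure solid — omitted from Q.)
Q = [NH₃]·[H₂S] = (0.0661)·(0.194) = 0.0128
Q = 0.0128 < K = 0.0291, so the forward reaction proceeds.

toward products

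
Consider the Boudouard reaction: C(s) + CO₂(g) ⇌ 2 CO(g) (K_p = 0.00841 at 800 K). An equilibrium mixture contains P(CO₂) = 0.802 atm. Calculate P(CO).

(C is a pure solid — omitted from K_p.)
At equilibrium, K_p = P(CO)² / P(CO₂) = 0.00841.
(P(CO))² / (0.802) = 0.00841
P(CO)² = 0.00674 ⇒ P(CO) = 0.0821 atm

P(CO) = 0.0821 atm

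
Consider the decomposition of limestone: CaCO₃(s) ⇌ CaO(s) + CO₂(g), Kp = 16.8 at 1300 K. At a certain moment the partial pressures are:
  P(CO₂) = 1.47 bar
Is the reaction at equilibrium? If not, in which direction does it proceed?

(CaCO₃, CaO are pure solids — omitted from Qp.)
Qp = P(CO₂) = 1.47
Qp = 1.47 < Kp = 16.8, so the forward reaction proceeds.

toward products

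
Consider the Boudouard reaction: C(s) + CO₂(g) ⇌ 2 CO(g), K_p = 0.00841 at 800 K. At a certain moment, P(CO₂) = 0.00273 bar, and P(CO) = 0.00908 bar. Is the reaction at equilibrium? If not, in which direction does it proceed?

to the left

(C is a pure solid — omitted from Q_p.)
Q_p = P(CO)² / P(CO₂) = (0.00908)² / (0.00273) = 0.0302
Q_p = 0.0302 > K_p = 0.00841, so the reverse reaction proceeds.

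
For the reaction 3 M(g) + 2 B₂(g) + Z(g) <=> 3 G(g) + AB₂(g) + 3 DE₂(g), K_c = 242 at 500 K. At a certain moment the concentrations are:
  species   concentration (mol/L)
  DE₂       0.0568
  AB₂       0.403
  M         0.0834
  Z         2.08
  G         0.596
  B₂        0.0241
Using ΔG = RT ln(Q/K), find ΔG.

Q_c = [G]³·[AB₂]·[DE₂]³ / ([M]³·[B₂]²·[Z]) = (0.596)³·(0.403)·(0.0568)³ / ((0.0834)³·(0.0241)²·(2.08)) = 22.3
ΔG = RT ln(Q_c/K_c) = (8.314 J mol⁻¹ K⁻¹)(500 K) × ln(22.3/242)
   = (4.157 kJ/mol)(-2.384) = -9.91 kJ/mol
ΔG < 0, so the forward reaction is spontaneous (proceeds forward).

ΔG = -9.91 kJ/mol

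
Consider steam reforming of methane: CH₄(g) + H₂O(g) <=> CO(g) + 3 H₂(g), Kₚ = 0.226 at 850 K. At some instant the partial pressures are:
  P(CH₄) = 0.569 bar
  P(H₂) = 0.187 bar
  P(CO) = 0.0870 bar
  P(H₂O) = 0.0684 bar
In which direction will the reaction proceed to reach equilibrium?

Qₚ = P(CO)·P(H₂)³ / (P(CH₄)·P(H₂O)) = (0.0870)·(0.187)³ / ((0.569)·(0.0684)) = 0.0146
Qₚ = 0.0146 < Kₚ = 0.226, so the forward reaction proceeds.

to the right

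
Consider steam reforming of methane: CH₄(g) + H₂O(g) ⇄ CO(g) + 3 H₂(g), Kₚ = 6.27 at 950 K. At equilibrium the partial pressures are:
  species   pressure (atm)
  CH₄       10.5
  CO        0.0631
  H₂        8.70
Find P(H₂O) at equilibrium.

At equilibrium, Kₚ = P(CO)·P(H₂)³ / (P(CH₄)·P(H₂O)) = 6.27.
(0.0631)·(8.70)³ / ((10.5)·(P(H₂O))) = 6.27
P(H₂O) = 0.631 atm

P(H₂O) = 0.631 atm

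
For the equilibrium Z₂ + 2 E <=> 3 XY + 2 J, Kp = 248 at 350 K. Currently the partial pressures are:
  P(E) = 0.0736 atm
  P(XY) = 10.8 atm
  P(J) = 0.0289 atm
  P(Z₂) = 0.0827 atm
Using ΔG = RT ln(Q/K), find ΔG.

Qp = P(XY)³·P(J)² / (P(Z₂)·P(E)²) = (10.8)³·(0.0289)² / ((0.0827)·(0.0736)²) = 2350
ΔG = RT ln(Qp/Kp) = (8.314 J mol⁻¹ K⁻¹)(350 K) × ln(2350/248)
   = (2.910 kJ/mol)(2.249) = 6.54 kJ/mol
ΔG > 0, so the forward reaction is non-spontaneous (proceeds in reverse).

ΔG = 6.54 kJ/mol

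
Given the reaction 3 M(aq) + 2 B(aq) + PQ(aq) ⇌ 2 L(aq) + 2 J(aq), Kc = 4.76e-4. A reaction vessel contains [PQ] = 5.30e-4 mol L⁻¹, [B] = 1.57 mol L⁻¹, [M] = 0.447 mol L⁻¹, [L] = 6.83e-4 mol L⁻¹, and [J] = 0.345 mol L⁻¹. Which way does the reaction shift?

no net change (already at equilibrium)

Qc = [L]²·[J]² / ([M]³·[B]²·[PQ]) = (6.83e-4)²·(0.345)² / ((0.447)³·(1.57)²·(5.30e-4)) = 4.76e-4
Qc = 4.76e-4 = Kc, so the system is already at equilibrium.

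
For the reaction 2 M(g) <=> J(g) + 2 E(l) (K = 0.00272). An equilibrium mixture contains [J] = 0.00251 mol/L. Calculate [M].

(E is a pure liquid — omitted from K.)
At equilibrium, K = [J] / [M]² = 0.00272.
(0.00251) / ([M])² = 0.00272
[M]² = 0.923 ⇒ [M] = 0.961 mol/L

[M] = 0.961 mol/L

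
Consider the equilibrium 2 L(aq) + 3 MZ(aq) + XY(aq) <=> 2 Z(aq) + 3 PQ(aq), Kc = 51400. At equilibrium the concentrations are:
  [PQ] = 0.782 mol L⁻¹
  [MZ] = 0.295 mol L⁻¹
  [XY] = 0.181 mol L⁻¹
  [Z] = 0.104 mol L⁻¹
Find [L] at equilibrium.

[L] = 0.00465 mol L⁻¹

At equilibrium, Kc = [Z]²·[PQ]³ / ([L]²·[MZ]³·[XY]) = 51400.
(0.104)²·(0.782)³ / (([L])²·(0.295)³·(0.181)) = 51400
[L]² = 2.17×10⁻⁵ ⇒ [L] = 0.00465 mol L⁻¹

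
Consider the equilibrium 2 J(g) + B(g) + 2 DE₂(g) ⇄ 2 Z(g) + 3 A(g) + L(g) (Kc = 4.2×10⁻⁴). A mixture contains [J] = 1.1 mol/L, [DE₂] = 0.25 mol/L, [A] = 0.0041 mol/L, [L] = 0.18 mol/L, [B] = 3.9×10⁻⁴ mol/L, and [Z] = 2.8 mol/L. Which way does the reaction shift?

in the reverse direction

Qc = [Z]²·[A]³·[L] / ([J]²·[B]·[DE₂]²) = (2.8)²·(0.0041)³·(0.18) / ((1.1)²·(3.9×10⁻⁴)·(0.25)²) = 0.0033
Qc = 0.0033 > Kc = 4.2×10⁻⁴, so the reverse reaction proceeds.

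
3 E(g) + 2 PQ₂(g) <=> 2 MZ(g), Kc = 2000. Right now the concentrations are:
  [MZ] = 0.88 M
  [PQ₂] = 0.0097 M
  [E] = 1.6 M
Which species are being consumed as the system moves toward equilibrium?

none (at equilibrium)

Qc = [MZ]² / ([E]³·[PQ₂]²) = (0.88)² / ((1.6)³·(0.0097)²) = 2000
Qc = 2000 = Kc; the system is at equilibrium.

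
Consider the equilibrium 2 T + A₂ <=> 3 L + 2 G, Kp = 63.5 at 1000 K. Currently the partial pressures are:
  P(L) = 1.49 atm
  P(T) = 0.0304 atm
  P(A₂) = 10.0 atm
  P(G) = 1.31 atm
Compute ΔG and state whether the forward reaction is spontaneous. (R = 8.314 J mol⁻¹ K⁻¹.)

ΔG = 18.9 kJ/mol; the forward reaction is non-spontaneous

Qp = P(L)³·P(G)² / (P(T)²·P(A₂)) = (1.49)³·(1.31)² / ((0.0304)²·(10.0)) = 614
ΔG = RT ln(Qp/Kp) = (8.314 J mol⁻¹ K⁻¹)(1000 K) × ln(614/63.5)
   = (8.314 kJ/mol)(2.269) = 18.9 kJ/mol
ΔG > 0, so the forward reaction is non-spontaneous (proceeds in reverse).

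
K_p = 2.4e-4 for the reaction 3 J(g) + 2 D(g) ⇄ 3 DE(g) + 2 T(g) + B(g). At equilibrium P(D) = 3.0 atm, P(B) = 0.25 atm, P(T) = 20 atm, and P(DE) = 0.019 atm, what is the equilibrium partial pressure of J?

P(J) = 0.68 atm

At equilibrium, K_p = P(DE)³·P(T)²·P(B) / (P(J)³·P(D)²) = 2.4e-4.
(0.019)³·(20)²·(0.25) / ((P(J))³·(3.0)²) = 2.4e-4
P(J)³ = 0.318 ⇒ P(J) = 0.68 atm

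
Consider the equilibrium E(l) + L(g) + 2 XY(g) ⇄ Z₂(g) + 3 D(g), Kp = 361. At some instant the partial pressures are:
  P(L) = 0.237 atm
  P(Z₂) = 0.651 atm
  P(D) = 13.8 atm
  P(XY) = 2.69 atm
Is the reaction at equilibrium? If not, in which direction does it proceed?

to the left

(E is a pure liquid — omitted from Qp.)
Qp = P(Z₂)·P(D)³ / (P(L)·P(XY)²) = (0.651)·(13.8)³ / ((0.237)·(2.69)²) = 998
Qp = 998 > Kp = 361, so the reverse reaction proceeds.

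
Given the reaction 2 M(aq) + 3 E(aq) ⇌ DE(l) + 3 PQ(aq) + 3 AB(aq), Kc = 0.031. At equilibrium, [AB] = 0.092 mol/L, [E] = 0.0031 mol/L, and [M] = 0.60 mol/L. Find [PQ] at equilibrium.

(DE is a pure liquid — omitted from Kc.)
At equilibrium, Kc = [PQ]³·[AB]³ / ([M]²·[E]³) = 0.031.
([PQ])³·(0.092)³ / ((0.60)²·(0.0031)³) = 0.031
[PQ]³ = 4.27×10⁻⁷ ⇒ [PQ] = 0.0075 mol/L

[PQ] = 0.0075 mol/L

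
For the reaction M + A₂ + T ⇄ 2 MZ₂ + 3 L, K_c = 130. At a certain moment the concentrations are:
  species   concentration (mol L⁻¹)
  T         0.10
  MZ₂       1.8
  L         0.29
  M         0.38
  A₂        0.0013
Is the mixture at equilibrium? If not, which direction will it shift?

no; Q > K, reaction proceeds in reverse

Q_c = [MZ₂]²·[L]³ / ([M]·[A₂]·[T]) = (1.8)²·(0.29)³ / ((0.38)·(0.0013)·(0.10)) = 1600
Q_c = 1600 > K_c = 130: net reverse reaction.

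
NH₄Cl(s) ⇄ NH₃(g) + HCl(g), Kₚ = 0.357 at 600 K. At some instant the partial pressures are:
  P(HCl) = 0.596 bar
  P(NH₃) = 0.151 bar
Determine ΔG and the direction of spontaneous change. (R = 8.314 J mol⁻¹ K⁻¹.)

(NH₄Cl is a pure solid — omitted from Qₚ.)
Qₚ = P(NH₃)·P(HCl) = (0.151)·(0.596) = 0.0900
ΔG = RT ln(Qₚ/Kₚ) = (8.314 J mol⁻¹ K⁻¹)(600 K) × ln(0.0900/0.357)
   = (4.988 kJ/mol)(-1.378) = -6.87 kJ/mol
ΔG < 0, so the forward reaction is spontaneous (proceeds forward).

ΔG = -6.87 kJ/mol; the forward reaction is spontaneous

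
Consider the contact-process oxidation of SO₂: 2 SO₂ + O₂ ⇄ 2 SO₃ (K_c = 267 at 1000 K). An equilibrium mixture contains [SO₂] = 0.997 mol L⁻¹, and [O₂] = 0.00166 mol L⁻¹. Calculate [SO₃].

At equilibrium, K_c = [SO₃]² / ([SO₂]²·[O₂]) = 267.
([SO₃])² / ((0.997)²·(0.00166)) = 267
[SO₃]² = 0.441 ⇒ [SO₃] = 0.664 mol L⁻¹

[SO₃] = 0.664 mol L⁻¹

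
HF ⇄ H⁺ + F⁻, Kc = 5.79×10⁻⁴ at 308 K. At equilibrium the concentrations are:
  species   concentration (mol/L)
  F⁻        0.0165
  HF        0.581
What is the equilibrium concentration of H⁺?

At equilibrium, Kc = [H⁺]·[F⁻] / [HF] = 5.79×10⁻⁴.
([H⁺])·(0.0165) / (0.581) = 5.79×10⁻⁴
[H⁺] = 0.0204 mol/L

[H⁺] = 0.0204 mol/L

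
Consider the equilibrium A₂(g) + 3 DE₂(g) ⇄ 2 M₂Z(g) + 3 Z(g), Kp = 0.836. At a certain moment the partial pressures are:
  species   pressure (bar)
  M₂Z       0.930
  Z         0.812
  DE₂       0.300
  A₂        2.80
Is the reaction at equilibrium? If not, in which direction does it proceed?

in the reverse direction

Qp = P(M₂Z)²·P(Z)³ / (P(A₂)·P(DE₂)³) = (0.930)²·(0.812)³ / ((2.80)·(0.300)³) = 6.13
Qp = 6.13 > Kp = 0.836, so the reverse reaction proceeds.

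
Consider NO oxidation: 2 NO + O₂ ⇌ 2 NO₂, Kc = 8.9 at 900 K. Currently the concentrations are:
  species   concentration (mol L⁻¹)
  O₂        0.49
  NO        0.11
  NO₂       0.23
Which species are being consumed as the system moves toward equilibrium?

Qc = [NO₂]² / ([NO]²·[O₂]) = (0.23)² / ((0.11)²·(0.49)) = 8.9
Qc = 8.9 = Kc; the system is at equilibrium.

none (at equilibrium)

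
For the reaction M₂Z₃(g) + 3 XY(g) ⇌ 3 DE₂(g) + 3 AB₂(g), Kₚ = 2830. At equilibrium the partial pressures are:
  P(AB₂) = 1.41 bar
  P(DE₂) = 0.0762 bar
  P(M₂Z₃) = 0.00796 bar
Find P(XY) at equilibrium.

At equilibrium, Kₚ = P(DE₂)³·P(AB₂)³ / (P(M₂Z₃)·P(XY)³) = 2830.
(0.0762)³·(1.41)³ / ((0.00796)·(P(XY))³) = 2830
P(XY)³ = 5.51×10⁻⁵ ⇒ P(XY) = 0.0380 bar

P(XY) = 0.0380 bar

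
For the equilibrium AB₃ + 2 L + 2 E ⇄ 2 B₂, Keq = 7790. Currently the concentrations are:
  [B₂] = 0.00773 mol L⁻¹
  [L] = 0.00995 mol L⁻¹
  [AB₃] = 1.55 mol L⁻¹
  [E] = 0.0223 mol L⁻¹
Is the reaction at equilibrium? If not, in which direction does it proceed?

Q = [B₂]² / ([AB₃]·[L]²·[E]²) = (0.00773)² / ((1.55)·(0.00995)²·(0.0223)²) = 783
Q = 783 < Keq = 7790, so the forward reaction proceeds.

in the forward direction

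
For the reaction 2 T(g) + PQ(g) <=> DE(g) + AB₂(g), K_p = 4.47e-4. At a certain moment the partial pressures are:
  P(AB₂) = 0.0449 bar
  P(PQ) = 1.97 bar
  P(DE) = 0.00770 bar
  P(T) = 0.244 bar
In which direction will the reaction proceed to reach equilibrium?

reverse (toward reactants)

Q_p = P(DE)·P(AB₂) / (P(T)²·P(PQ)) = (0.00770)·(0.0449) / ((0.244)²·(1.97)) = 0.00295
Q_p = 0.00295 > K_p = 4.47e-4, so the reverse reaction proceeds.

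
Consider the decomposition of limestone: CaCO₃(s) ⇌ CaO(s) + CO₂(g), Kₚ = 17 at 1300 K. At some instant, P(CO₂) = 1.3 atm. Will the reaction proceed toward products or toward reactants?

in the forward direction

(CaCO₃, CaO are pure solids — omitted from Qₚ.)
Qₚ = P(CO₂) = 1.3
Qₚ = 1.3 < Kₚ = 17, so the forward reaction proceeds.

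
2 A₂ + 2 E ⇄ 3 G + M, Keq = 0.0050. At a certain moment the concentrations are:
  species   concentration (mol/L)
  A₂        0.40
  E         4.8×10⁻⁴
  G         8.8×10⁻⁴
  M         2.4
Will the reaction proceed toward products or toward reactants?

reverse (toward reactants)

Q = [G]³·[M] / ([A₂]²·[E]²) = (8.8×10⁻⁴)³·(2.4) / ((0.40)²·(4.8×10⁻⁴)²) = 0.044
Q = 0.044 > Keq = 0.0050, so the reverse reaction proceeds.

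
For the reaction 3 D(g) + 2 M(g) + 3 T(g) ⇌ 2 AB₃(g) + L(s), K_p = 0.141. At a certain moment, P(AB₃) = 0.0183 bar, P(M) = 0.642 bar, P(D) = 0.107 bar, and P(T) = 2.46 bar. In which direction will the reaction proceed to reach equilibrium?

to the right

(L is a pure solid — omitted from Q_p.)
Q_p = P(AB₃)² / (P(D)³·P(M)²·P(T)³) = (0.0183)² / ((0.107)³·(0.642)²·(2.46)³) = 0.0446
Q_p = 0.0446 < K_p = 0.141, so the forward reaction proceeds.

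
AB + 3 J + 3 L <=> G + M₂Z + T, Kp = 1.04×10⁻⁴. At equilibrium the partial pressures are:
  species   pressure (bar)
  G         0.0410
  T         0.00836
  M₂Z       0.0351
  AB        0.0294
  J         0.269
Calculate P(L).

P(L) = 5.87 bar

At equilibrium, Kp = P(G)·P(M₂Z)·P(T) / (P(AB)·P(J)³·P(L)³) = 1.04×10⁻⁴.
(0.0410)·(0.0351)·(0.00836) / ((0.0294)·(0.269)³·(P(L))³) = 1.04×10⁻⁴
P(L)³ = 202 ⇒ P(L) = 5.87 bar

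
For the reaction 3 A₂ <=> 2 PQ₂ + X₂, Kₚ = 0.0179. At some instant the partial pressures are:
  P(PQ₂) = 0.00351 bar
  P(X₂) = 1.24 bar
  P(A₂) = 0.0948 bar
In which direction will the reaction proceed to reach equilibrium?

no net change (already at equilibrium)

Qₚ = P(PQ₂)²·P(X₂) / P(A₂)³ = (0.00351)²·(1.24) / (0.0948)³ = 0.0179
Qₚ = 0.0179 = Kₚ, so the system is already at equilibrium.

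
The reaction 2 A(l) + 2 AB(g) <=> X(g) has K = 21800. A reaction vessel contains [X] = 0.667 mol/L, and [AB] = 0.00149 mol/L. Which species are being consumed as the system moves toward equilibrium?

(A is a pure liquid — omitted from Q.)
Q = [X] / [AB]² = (0.667) / (0.00149)² = 3.00e5
Q = 3.00e5 > K = 21800: net reverse reaction.

X (products)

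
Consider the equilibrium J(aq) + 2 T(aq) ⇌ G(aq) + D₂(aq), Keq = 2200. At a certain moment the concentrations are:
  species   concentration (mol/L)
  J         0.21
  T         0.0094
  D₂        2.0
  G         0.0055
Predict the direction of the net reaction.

Q = [G]·[D₂] / ([J]·[T]²) = (0.0055)·(2.0) / ((0.21)·(0.0094)²) = 590
Q = 590 < Keq = 2200, so the forward reaction proceeds.

in the forward direction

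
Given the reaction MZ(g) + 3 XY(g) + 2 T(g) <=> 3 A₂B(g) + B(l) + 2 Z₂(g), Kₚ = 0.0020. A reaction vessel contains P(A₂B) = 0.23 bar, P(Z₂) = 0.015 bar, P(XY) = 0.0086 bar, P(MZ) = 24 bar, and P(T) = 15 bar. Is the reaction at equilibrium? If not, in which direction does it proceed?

forward (toward products)

(B is a pure liquid — omitted from Qₚ.)
Qₚ = P(A₂B)³·P(Z₂)² / (P(MZ)·P(XY)³·P(T)²) = (0.23)³·(0.015)² / ((24)·(0.0086)³·(15)²) = 8.0×10⁻⁴
Qₚ = 8.0×10⁻⁴ < Kₚ = 0.0020, so the forward reaction proceeds.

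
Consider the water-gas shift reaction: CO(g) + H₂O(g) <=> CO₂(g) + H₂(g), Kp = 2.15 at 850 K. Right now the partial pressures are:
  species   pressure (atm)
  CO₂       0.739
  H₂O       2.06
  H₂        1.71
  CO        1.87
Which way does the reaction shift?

Qp = P(CO₂)·P(H₂) / (P(CO)·P(H₂O)) = (0.739)·(1.71) / ((1.87)·(2.06)) = 0.328
Qp = 0.328 < Kp = 2.15, so the forward reaction proceeds.

in the forward direction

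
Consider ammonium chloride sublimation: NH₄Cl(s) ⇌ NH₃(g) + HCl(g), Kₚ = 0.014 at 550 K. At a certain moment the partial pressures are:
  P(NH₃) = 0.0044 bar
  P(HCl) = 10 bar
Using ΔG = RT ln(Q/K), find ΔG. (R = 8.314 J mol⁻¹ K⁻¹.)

(NH₄Cl is a pure solid — omitted from Qₚ.)
Qₚ = P(NH₃)·P(HCl) = (0.0044)·(10) = 0.0440
ΔG = RT ln(Qₚ/Kₚ) = (8.314 J mol⁻¹ K⁻¹)(550 K) × ln(0.0440/0.014)
   = (4.573 kJ/mol)(1.145) = 5.24 kJ/mol
ΔG > 0, so the forward reaction is non-spontaneous (proceeds in reverse).

ΔG = 5.24 kJ/mol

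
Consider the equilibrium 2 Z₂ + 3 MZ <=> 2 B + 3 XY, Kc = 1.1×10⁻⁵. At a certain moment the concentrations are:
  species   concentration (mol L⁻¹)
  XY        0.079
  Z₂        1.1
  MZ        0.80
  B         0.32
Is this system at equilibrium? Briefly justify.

no; Q > K, reaction proceeds in reverse

Qc = [B]²·[XY]³ / ([Z₂]²·[MZ]³) = (0.32)²·(0.079)³ / ((1.1)²·(0.80)³) = 8.1×10⁻⁵
Qc = 8.1×10⁻⁵ > Kc = 1.1×10⁻⁵: net reverse reaction.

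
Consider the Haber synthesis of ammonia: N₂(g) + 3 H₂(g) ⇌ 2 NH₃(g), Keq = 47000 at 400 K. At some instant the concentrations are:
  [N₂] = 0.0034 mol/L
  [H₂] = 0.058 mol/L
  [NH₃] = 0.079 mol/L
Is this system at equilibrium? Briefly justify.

Q = [NH₃]² / ([N₂]·[H₂]³) = (0.079)² / ((0.0034)·(0.058)³) = 9400
Q = 9400 < Keq = 47000: net forward reaction.

no; Q < K, reaction proceeds forward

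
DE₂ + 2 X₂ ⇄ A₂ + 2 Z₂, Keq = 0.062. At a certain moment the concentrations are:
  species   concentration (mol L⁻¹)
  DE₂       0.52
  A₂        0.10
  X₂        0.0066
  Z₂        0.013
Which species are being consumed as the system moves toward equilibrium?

Q = [A₂]·[Z₂]² / ([DE₂]·[X₂]²) = (0.10)·(0.013)² / ((0.52)·(0.0066)²) = 0.75
Q = 0.75 > Keq = 0.062: net reverse reaction.

A₂, Z₂ (products)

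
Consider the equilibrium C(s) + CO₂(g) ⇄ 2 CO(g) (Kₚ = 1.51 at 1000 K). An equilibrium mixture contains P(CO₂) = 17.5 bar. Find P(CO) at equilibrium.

(C is a pure solid — omitted from Kₚ.)
At equilibrium, Kₚ = P(CO)² / P(CO₂) = 1.51.
(P(CO))² / (17.5) = 1.51
P(CO)² = 26.4 ⇒ P(CO) = 5.14 bar

P(CO) = 5.14 bar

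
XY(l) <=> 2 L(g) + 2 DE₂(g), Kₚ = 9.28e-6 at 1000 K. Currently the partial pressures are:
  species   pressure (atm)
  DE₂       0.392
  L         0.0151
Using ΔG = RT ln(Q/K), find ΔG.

ΔG = 11.0 kJ/mol

(XY is a pure liquid — omitted from Qₚ.)
Qₚ = P(L)²·P(DE₂)² = (0.0151)²·(0.392)² = 3.50e-5
ΔG = RT ln(Qₚ/Kₚ) = (8.314 J mol⁻¹ K⁻¹)(1000 K) × ln(3.50e-5/9.28e-6)
   = (8.314 kJ/mol)(1.327) = 11.0 kJ/mol
ΔG > 0, so the forward reaction is non-spontaneous (proceeds in reverse).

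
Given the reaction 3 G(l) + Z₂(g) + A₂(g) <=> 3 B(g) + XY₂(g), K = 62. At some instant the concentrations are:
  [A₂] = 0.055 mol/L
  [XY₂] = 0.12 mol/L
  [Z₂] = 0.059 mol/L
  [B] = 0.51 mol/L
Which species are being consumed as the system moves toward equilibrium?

G, Z₂, A₂ (reactants)

(G is a pure liquid — omitted from Q.)
Q = [B]³·[XY₂] / ([Z₂]·[A₂]) = (0.51)³·(0.12) / ((0.059)·(0.055)) = 4.9
Q = 4.9 < K = 62: net forward reaction.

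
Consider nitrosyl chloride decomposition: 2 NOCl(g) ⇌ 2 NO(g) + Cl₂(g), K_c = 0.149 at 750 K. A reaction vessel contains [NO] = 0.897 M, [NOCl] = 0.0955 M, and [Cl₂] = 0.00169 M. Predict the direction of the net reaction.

Q_c = [NO]²·[Cl₂] / [NOCl]² = (0.897)²·(0.00169) / (0.0955)² = 0.149
Q_c = 0.149 = K_c, so the system is already at equilibrium.

at equilibrium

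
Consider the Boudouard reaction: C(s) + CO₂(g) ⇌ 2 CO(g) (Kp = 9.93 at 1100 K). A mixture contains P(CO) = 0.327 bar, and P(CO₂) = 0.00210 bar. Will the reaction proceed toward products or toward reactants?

reverse (toward reactants)

(C is a pure solid — omitted from Qp.)
Qp = P(CO)² / P(CO₂) = (0.327)² / (0.00210) = 50.9
Qp = 50.9 > Kp = 9.93, so the reverse reaction proceeds.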